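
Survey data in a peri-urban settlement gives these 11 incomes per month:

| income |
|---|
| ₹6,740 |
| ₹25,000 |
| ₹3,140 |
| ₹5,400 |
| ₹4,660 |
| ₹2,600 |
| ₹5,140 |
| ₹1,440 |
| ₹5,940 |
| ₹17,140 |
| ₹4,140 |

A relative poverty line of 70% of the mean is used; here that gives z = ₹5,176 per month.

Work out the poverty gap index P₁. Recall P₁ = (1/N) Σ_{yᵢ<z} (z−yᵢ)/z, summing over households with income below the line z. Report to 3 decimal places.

Poor units: ₹1,440, ₹2,600, ₹3,140, ₹4,140, ₹4,660, ₹5,140 (q = 6 of N = 11).
Normalized shortfalls: (5176−1440)/5176 = 0.7218; (5176−2600)/5176 = 0.4977; (5176−3140)/5176 = 0.3934; (5176−4140)/5176 = 0.2002; (5176−4660)/5176 = 0.0997; (5176−5140)/5176 = 0.0070.
Sum of shortfalls = 1.919629; P₁ averages over all N: 1.919629 / 11 = 0.175.

0.175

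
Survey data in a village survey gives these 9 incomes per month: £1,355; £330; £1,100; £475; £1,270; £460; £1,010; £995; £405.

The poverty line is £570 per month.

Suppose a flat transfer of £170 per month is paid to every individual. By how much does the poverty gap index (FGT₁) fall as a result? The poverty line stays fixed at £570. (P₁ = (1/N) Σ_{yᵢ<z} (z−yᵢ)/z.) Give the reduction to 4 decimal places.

Before: below the line — £330, £405, £460, £475; poverty gap index (FGT₁) = 0.118908.
After the £170 transfer: below the line — £500; poverty gap index (FGT₁) = 0.013645.
Reduction = 0.118908 − 0.013645 = 0.1053.

0.1053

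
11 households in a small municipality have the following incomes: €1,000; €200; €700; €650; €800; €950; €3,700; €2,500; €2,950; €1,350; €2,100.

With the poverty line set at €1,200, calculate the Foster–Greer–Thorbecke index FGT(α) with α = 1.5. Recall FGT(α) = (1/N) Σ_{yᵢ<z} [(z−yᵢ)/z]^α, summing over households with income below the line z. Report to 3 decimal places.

Poor units: €200, €650, €700, €800, €950, €1,000 (q = 6 of N = 11).
Gap ratios (z−y)/z: (1200−200)/1200 = 0.8333; (1200−650)/1200 = 0.4583; (1200−700)/1200 = 0.4167; (1200−800)/1200 = 0.3333; (1200−950)/1200 = 0.2083; (1200−1000)/1200 = 0.1667.
Raised to α = 1.5: 0.76073; 0.31029; 0.26896; 0.19245; 0.09509; 0.06804.
Sum = 1.695558; FGT(1.5) = 1.695558 / 11 = 0.154.

0.154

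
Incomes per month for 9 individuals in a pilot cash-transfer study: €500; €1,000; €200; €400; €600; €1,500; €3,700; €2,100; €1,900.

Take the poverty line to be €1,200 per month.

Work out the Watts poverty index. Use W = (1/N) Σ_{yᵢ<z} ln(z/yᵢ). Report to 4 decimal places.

Poor units: €200, €400, €500, €600, €1,000 (q = 5 of N = 9).
ln(z/y) terms: ln(1200/200) = 1.7918; ln(1200/400) = 1.0986; ln(1200/500) = 0.8755; ln(1200/600) = 0.6931; ln(1200/1000) = 0.1823.
W = 4.641309 / 9 = 0.5157.

0.5157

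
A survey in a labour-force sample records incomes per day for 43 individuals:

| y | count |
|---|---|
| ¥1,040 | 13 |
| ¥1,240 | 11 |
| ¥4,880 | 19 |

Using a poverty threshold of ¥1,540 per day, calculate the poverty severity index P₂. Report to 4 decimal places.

Poor units: 13×¥1,040, 11×¥1,240 (q = 24 of N = 43).
Shortfall ratios: (1540−1040)/1540 = 0.3247 (×13); (1540−1240)/1540 = 0.1948 (×11).
Squared: 0.1054 (×13); 0.0379 (×11).
Sum = 1.787823; P₂ = 1.787823 / 43 = 0.0416.

0.0416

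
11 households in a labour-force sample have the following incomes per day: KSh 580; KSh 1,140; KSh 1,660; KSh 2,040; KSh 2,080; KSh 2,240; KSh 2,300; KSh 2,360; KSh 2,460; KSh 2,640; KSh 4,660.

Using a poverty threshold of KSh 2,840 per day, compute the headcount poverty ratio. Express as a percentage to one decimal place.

10 of the 11 households have income below KSh 2,840.
H = 10/11 = 90.9%.

90.9%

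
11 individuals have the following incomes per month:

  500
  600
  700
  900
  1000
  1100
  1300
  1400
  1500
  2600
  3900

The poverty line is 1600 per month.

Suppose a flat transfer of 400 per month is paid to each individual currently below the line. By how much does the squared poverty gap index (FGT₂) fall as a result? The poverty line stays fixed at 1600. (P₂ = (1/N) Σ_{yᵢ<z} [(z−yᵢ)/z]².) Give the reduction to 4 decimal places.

Before: below the line — 500, 600, 700, 900, 1000, 1100, 1300, 1400, 1500; squared poverty gap index (FGT₂) = 0.151278.
After the 400 transfer: below the line — 900, 1000, 1100, 1300, 1400, 1500; squared poverty gap index (FGT₂) = 0.044034.
Reduction = 0.151278 − 0.044034 = 0.1072.

0.1072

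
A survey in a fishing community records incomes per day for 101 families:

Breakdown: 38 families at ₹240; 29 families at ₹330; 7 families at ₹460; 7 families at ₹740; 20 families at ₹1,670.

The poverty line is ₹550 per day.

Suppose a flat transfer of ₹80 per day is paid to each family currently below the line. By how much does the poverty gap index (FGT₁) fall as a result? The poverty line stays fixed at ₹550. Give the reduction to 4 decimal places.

0.1066

Before: below the line — 38×₹240, 29×₹330, 7×₹460; poverty gap index (FGT₁) = 0.338254.
After the ₹80 transfer: below the line — 38×₹320, 29×₹410, 7×₹540; poverty gap index (FGT₁) = 0.231683.
Reduction = 0.338254 − 0.231683 = 0.1066.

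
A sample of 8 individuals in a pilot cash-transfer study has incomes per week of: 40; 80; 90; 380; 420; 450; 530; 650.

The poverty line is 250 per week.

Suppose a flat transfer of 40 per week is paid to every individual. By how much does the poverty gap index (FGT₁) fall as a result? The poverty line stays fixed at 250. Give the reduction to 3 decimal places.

Before: below the line — 40, 80, 90; poverty gap index (FGT₁) = 0.27000.
After the 40 transfer: below the line — 80, 120, 130; poverty gap index (FGT₁) = 0.21000.
Reduction = 0.27000 − 0.21000 = 0.060.

0.060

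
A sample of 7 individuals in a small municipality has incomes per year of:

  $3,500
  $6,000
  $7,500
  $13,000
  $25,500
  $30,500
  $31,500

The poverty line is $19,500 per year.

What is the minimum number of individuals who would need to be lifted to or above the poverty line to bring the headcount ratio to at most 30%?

2

4 of the 7 individuals are poor, so H = 4/7 = 0.571.
A headcount ratio of at most 30% allows at most ⌊0.30 × 7⌋ = 2 poor individuals.
So at least 4 − 2 = 2 must be lifted.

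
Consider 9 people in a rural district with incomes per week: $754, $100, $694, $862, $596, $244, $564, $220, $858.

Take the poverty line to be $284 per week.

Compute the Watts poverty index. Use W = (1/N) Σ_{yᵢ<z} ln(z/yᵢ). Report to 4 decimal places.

Incomes under z: $100, $220, $244 (q = 3 of N = 9).
ln(z/y) terms: ln(284/100) = 1.0438; ln(284/220) = 0.2553; ln(284/244) = 0.1518.
W = 1.450957 / 9 = 0.1612.

0.1612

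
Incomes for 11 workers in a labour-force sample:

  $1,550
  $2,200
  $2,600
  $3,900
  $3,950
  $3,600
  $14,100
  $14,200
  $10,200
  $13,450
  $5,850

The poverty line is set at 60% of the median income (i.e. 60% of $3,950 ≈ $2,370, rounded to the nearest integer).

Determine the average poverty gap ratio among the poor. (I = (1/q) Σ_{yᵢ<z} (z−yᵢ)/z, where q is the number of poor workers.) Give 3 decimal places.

0.209

Below z: $1,550, $2,200 (q = 2 of N = 11).
Relative gaps: 0.3460, 0.0717; sum = 0.417722.
I averages over the q = 2 poor units only: 0.417722 / 2 = 0.209.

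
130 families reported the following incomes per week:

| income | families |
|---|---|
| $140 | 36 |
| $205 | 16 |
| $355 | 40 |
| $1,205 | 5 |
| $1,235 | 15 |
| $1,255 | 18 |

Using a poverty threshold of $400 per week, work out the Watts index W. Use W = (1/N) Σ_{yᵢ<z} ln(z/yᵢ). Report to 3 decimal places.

0.410

Below the line: 36×$140, 16×$205, 40×$355 (q = 92 of N = 130).
Log gaps: ln(400/140) = 1.0498 (×36); ln(400/205) = 0.6685 (×16); ln(400/355) = 0.1193 (×40).
W = 53.262740 / 130 = 0.410.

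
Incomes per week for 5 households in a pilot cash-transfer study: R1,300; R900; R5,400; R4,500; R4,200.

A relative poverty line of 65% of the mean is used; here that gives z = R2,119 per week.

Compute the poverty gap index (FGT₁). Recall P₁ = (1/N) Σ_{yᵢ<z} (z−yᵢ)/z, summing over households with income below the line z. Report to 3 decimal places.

Incomes under z: R900, R1,300 (q = 2 of N = 5).
Gap ratios (z−y)/z: (2119−900)/2119 = 0.5753; (2119−1300)/2119 = 0.3865.
Σ = 0.961774. Dividing by the full population N = 5 gives P₁ = 0.192.

0.192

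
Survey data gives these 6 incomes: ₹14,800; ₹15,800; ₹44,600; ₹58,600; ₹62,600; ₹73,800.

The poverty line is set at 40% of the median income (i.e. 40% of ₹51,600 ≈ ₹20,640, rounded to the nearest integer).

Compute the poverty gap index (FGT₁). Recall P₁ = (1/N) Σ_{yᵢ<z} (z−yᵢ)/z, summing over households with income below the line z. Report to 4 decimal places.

0.0862

Below z: ₹14,800, ₹15,800 (q = 2 of N = 6).
Normalized shortfalls: (20640−14800)/20640 = 0.2829; (20640−15800)/20640 = 0.2345.
Sum of shortfalls = 0.517442; P₁ averages over all N: 0.517442 / 6 = 0.0862.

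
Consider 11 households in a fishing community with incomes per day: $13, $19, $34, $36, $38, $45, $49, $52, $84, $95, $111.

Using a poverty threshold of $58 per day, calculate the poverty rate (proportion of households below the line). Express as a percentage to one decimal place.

8 of the 11 households have income below $58.
H = 8/11 = 72.7%.

72.7%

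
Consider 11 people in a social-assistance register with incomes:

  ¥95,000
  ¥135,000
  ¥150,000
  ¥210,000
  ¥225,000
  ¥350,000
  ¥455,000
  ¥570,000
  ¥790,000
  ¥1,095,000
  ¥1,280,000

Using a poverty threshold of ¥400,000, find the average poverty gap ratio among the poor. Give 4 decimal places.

Below z: ¥95,000, ¥135,000, ¥150,000, ¥210,000, ¥225,000, ¥350,000 (q = 6 of N = 11).
Relative gaps: 0.7625, 0.6625, 0.6250, 0.4750, 0.4375, 0.1250; sum = 3.087500.
The income-gap ratio divides by q (the poor only): 3.087500 / 6 = 0.5146.

0.5146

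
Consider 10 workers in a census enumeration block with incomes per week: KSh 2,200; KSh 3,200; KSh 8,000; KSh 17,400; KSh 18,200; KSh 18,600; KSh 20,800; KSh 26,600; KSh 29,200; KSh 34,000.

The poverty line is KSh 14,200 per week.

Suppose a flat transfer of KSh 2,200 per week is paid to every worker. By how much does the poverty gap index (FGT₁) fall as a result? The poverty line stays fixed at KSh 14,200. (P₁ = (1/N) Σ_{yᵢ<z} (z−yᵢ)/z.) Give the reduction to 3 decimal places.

0.046

Before: below the line — KSh 2,200, KSh 3,200, KSh 8,000; poverty gap index (FGT₁) = 0.20563.
After the KSh 2,200 transfer: below the line — KSh 4,400, KSh 5,400, KSh 10,200; poverty gap index (FGT₁) = 0.15915.
Reduction = 0.20563 − 0.15915 = 0.046.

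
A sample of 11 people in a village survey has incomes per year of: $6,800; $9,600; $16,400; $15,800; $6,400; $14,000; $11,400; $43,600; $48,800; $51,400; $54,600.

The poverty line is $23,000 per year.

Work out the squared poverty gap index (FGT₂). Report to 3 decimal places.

0.177

Below z: $6,400, $6,800, $9,600, $11,400, $14,000, $15,800, $16,400 (q = 7 of N = 11).
Gap ratios (z−y)/z: (23000−6400)/23000 = 0.7217; (23000−6800)/23000 = 0.7043; (23000−9600)/23000 = 0.5826; (23000−11400)/23000 = 0.5043; (23000−14000)/23000 = 0.3913; (23000−15800)/23000 = 0.3130; (23000−16400)/23000 = 0.2870.
Squared: 0.5209; 0.4961; 0.3394; 0.2544; 0.1531; 0.0980; 0.0823.
Sum = 1.944272; P₂ = 1.944272 / 11 = 0.177.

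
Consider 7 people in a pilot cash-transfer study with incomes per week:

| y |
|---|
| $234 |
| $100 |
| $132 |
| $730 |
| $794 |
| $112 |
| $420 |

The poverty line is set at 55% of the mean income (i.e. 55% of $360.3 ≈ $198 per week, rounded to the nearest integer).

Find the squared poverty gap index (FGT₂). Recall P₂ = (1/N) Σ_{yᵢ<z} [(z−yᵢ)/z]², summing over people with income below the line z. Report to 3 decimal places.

Below the line: $100, $112, $132 (q = 3 of N = 7).
Relative gaps: (198−100)/198 = 0.4949; (198−112)/198 = 0.4343; (198−132)/198 = 0.3333.
Squared: 0.2450; 0.1887; 0.1111.
Sum = 0.544740; P₂ = 0.544740 / 7 = 0.078.

0.078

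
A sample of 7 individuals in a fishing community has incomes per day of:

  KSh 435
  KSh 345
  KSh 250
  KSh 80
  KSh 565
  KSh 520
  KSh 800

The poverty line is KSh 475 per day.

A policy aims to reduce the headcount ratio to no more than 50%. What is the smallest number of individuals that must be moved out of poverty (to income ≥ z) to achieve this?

1

4 of the 7 individuals are poor, so H = 4/7 = 0.571.
A headcount ratio of at most 50% allows at most ⌊0.50 × 7⌋ = 3 poor individuals.
So at least 4 − 3 = 1 must be lifted.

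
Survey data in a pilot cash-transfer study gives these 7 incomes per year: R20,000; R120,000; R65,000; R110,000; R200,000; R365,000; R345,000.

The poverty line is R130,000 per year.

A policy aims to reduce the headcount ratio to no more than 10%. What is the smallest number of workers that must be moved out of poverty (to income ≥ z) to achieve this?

4

Currently q = 4 of N = 7 are below the line (H = 0.571).
A headcount ratio of at most 10% allows at most ⌊0.10 × 7⌋ = 0 poor workers.
So at least 4 − 0 = 4 must be lifted.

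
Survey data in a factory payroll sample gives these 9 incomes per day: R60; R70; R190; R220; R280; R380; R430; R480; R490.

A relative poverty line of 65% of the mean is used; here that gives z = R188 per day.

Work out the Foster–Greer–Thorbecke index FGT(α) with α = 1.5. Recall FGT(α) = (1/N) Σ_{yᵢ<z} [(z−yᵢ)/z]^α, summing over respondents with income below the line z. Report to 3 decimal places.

0.118

Poor units: R60, R70 (q = 2 of N = 9).
Shortfall ratios: (188−60)/188 = 0.6809; (188−70)/188 = 0.6277.
Raised to α = 1.5: 0.56180; 0.49726.
Sum = 1.059059; FGT(1.5) = 1.059059 / 9 = 0.118.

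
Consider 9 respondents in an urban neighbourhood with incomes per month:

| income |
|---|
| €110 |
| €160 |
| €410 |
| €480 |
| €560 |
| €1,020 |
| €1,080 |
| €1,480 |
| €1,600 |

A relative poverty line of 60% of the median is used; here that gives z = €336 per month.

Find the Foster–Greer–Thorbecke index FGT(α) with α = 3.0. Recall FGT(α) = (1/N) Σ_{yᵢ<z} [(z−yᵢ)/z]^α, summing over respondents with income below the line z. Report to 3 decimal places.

0.050

Below z: €110, €160 (q = 2 of N = 9).
Gap ratios (z−y)/z: (336−110)/336 = 0.6726; (336−160)/336 = 0.5238.
Raised to α = 3.0: 0.30430; 0.14372.
Sum = 0.448025; FGT(3.0) = 0.448025 / 9 = 0.050.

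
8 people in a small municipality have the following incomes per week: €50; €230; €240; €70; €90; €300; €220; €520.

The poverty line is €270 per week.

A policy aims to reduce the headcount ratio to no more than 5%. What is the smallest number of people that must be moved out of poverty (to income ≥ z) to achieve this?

6 of the 8 people are poor, so H = 6/8 = 0.750.
A headcount ratio of at most 5% allows at most ⌊0.05 × 8⌋ = 0 poor people.
So at least 6 − 0 = 6 must be lifted.

6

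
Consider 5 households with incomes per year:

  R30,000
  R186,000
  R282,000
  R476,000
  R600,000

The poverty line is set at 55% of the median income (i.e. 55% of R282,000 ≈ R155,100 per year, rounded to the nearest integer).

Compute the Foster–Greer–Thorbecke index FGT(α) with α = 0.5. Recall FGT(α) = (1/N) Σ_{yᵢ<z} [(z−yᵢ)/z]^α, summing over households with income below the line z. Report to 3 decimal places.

0.180

Below the line: R30,000 (q = 1 of N = 5).
Shortfall ratios: (155100−30000)/155100 = 0.8066.
Raised to α = 0.5: 0.89810.
Sum = 0.898096; FGT(0.5) = 0.898096 / 5 = 0.180.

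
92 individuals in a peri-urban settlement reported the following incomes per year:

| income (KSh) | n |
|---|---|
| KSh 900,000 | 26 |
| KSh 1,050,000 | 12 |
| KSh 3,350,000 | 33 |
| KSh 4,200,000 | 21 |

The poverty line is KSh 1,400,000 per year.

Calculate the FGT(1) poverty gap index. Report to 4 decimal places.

0.1335

Incomes under z: 26×KSh 900,000, 12×KSh 1,050,000 (q = 38 of N = 92).
Normalized shortfalls: (1400000−900000)/1400000 = 0.3571 (×26); (1400000−1050000)/1400000 = 0.2500 (×12).
Sum of shortfalls = 12.285714; P₁ averages over all N: 12.285714 / 92 = 0.1335.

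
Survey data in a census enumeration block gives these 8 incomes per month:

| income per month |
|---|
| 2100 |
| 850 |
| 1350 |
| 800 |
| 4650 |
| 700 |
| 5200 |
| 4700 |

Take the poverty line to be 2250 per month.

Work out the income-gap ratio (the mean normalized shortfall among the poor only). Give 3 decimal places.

Below z: 700, 800, 850, 1350, 2100 (q = 5 of N = 8).
Relative gaps: 0.6889, 0.6444, 0.6222, 0.4000, 0.0667; sum = 2.422222.
The income-gap ratio divides by q (the poor only): 2.422222 / 5 = 0.484.

0.484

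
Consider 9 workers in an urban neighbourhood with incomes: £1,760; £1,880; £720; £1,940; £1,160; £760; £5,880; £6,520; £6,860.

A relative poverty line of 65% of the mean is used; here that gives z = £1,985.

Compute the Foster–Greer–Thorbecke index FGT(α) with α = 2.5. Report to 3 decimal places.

Incomes under z: £720, £760, £1,160, £1,760, £1,880, £1,940 (q = 6 of N = 9).
Gap ratios (z−y)/z: (1985−720)/1985 = 0.6373; (1985−760)/1985 = 0.6171; (1985−1160)/1985 = 0.4156; (1985−1760)/1985 = 0.1134; (1985−1880)/1985 = 0.0529; (1985−1940)/1985 = 0.0227.
Raised to α = 2.5: 0.32421; 0.29918; 0.11136; 0.00433; 0.00064; 0.00008.
Sum = 0.739801; FGT(2.5) = 0.739801 / 9 = 0.082.

0.082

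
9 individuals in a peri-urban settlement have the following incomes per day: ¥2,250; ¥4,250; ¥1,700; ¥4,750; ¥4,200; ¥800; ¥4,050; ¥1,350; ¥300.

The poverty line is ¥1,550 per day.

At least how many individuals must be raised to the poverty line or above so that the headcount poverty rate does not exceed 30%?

Currently q = 3 of N = 9 are below the line (H = 0.333).
A headcount ratio of at most 30% allows at most ⌊0.30 × 9⌋ = 2 poor individuals.
So at least 3 − 2 = 1 must be lifted.

1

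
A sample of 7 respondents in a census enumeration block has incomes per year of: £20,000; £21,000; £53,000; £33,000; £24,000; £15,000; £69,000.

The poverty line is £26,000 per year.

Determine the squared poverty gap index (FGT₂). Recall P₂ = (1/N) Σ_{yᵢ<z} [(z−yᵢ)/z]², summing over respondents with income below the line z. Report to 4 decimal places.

Incomes under z: £15,000, £20,000, £21,000, £24,000 (q = 4 of N = 7).
Relative gaps: (26000−15000)/26000 = 0.4231; (26000−20000)/26000 = 0.2308; (26000−21000)/26000 = 0.1923; (26000−24000)/26000 = 0.0769.
Squared: 0.1790; 0.0533; 0.0370; 0.0059.
Sum = 0.275148; P₂ = 0.275148 / 7 = 0.0393.

0.0393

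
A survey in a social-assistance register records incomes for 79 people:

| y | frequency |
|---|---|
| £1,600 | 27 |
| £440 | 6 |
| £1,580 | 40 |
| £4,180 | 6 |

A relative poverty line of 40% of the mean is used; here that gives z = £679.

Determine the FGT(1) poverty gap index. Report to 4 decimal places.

Below the line: 6×£440 (q = 6 of N = 79).
Relative gaps: (679−440)/679 = 0.3520 (×6).
Sum of shortfalls = 2.111929; P₁ averages over all N: 2.111929 / 79 = 0.0267.

0.0267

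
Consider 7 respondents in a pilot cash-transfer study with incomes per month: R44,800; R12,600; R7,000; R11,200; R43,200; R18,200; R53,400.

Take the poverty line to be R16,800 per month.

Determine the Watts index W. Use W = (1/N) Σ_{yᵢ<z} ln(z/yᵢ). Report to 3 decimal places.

0.224

Below the line: R7,000, R11,200, R12,600 (q = 3 of N = 7).
Log shortfalls: ln(16800/7000) = 0.8755; ln(16800/11200) = 0.4055; ln(16800/12600) = 0.2877.
W = 1.568616 / 7 = 0.224.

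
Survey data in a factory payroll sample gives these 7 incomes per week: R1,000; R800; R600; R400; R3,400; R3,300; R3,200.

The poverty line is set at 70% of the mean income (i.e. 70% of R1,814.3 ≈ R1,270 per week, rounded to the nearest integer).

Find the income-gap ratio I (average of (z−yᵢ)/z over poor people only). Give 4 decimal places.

Below the line: R400, R600, R800, R1,000 (q = 4 of N = 7).
Relative gaps: 0.6850, 0.5276, 0.3701, 0.2126; sum = 1.795276.
The income-gap ratio divides by q (the poor only): 1.795276 / 4 = 0.4488.

0.4488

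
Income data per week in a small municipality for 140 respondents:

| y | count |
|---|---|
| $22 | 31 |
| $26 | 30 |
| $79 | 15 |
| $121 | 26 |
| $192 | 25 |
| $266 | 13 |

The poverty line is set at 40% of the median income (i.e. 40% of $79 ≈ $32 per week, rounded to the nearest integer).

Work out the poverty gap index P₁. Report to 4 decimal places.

Incomes under z: 31×$22, 30×$26 (q = 61 of N = 140).
Gap ratios (z−y)/z: (32−22)/32 = 0.3125 (×31); (32−26)/32 = 0.1875 (×30).
Sum of shortfalls = 15.312500; P₁ averages over all N: 15.312500 / 140 = 0.1094.

0.1094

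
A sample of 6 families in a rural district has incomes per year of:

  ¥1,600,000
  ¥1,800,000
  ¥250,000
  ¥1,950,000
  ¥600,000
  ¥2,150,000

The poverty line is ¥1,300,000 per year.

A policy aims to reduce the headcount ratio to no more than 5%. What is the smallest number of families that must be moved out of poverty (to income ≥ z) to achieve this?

Currently q = 2 of N = 6 are below the line (H = 0.333).
A headcount ratio of at most 5% allows at most ⌊0.05 × 6⌋ = 0 poor families.
So at least 2 − 0 = 2 must be lifted.

2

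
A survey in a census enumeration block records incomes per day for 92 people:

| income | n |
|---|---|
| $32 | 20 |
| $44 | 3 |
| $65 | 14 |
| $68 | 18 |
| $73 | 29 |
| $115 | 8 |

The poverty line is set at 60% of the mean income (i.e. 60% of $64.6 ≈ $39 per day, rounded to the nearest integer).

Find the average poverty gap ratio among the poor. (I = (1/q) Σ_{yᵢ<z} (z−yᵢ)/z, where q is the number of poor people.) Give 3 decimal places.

0.179

Incomes under z: 20×$32 (q = 20 of N = 92).
Relative gaps: 0.1795 (×20); sum = 3.589744.
I averages over the q = 20 poor units only: 3.589744 / 20 = 0.179.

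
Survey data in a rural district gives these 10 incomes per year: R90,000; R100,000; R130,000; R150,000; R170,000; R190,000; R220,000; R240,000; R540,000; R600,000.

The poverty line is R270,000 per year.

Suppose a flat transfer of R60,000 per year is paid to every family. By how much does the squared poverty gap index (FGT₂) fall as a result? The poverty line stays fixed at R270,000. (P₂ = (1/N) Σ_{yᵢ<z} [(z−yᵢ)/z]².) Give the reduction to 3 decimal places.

0.105

Before: below the line — R90,000, R100,000, R130,000, R150,000, R170,000, R190,000, R220,000, R240,000; squared poverty gap index (FGT₂) = 0.15789.
After the R60,000 transfer: below the line — R150,000, R160,000, R190,000, R210,000, R230,000, R250,000; squared poverty gap index (FGT₂) = 0.05281.
Reduction = 0.15789 − 0.05281 = 0.105.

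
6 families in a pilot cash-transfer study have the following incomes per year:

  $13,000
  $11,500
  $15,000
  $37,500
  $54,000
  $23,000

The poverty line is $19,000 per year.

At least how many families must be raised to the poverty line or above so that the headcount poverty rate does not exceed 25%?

Currently q = 3 of N = 6 are below the line (H = 0.500).
A headcount ratio of at most 25% allows at most ⌊0.25 × 6⌋ = 1 poor families.
So at least 3 − 1 = 2 must be lifted.

2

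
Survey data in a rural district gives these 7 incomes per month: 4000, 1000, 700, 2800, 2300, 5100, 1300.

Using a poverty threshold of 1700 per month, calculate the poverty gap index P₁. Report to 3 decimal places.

Below z: 700, 1000, 1300 (q = 3 of N = 7).
Relative gaps: (1700−700)/1700 = 0.5882; (1700−1000)/1700 = 0.4118; (1700−1300)/1700 = 0.2353.
Σ = 1.235294. Dividing by the full population N = 7 gives P₁ = 0.176.

0.176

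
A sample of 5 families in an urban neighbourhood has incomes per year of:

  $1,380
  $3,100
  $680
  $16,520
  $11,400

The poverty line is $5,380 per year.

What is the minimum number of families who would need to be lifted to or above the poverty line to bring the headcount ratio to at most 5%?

3 of the 5 families are poor, so H = 3/5 = 0.600.
A headcount ratio of at most 5% allows at most ⌊0.05 × 5⌋ = 0 poor families.
So at least 3 − 0 = 3 must be lifted.

3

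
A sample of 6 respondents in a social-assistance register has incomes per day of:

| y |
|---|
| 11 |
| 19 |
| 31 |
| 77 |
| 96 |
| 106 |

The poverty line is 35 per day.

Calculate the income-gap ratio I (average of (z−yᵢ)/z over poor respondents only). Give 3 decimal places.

0.419

Poor units: 11, 19, 31 (q = 3 of N = 6).
Relative gaps: 0.6857, 0.4571, 0.1143; sum = 1.257143.
I averages over the q = 3 poor units only: 1.257143 / 3 = 0.419.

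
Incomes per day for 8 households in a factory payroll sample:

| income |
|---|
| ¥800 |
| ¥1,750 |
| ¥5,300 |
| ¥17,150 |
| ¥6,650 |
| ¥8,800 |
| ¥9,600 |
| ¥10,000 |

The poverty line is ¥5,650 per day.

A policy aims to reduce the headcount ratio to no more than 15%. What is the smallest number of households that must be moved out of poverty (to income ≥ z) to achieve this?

2

Currently q = 3 of N = 8 are below the line (H = 0.375).
A headcount ratio of at most 15% allows at most ⌊0.15 × 8⌋ = 1 poor households.
So at least 3 − 1 = 2 must be lifted.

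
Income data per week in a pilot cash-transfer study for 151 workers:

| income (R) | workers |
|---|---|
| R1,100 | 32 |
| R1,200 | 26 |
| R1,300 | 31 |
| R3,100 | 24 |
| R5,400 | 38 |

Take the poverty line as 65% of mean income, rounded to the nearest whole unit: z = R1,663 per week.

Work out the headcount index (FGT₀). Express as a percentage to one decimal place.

89 of the 151 workers have income below R1,663.
H = 89/151 = 58.9%.

58.9%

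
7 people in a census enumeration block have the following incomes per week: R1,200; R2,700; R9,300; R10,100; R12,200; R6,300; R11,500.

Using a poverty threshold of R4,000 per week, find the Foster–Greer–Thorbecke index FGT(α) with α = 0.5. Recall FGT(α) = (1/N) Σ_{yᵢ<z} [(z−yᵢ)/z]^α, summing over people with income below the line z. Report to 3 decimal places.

0.201

Below z: R1,200, R2,700 (q = 2 of N = 7).
Shortfall ratios: (4000−1200)/4000 = 0.7000; (4000−2700)/4000 = 0.3250.
Raised to α = 0.5: 0.83666; 0.57009.
Sum = 1.406748; FGT(0.5) = 1.406748 / 7 = 0.201.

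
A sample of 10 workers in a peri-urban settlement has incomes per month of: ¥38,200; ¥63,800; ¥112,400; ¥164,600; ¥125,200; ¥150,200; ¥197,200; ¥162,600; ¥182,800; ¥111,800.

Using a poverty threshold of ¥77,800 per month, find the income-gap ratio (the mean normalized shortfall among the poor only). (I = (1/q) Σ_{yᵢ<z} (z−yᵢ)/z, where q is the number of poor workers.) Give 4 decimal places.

0.3445

Below z: ¥38,200, ¥63,800 (q = 2 of N = 10).
Shortfall ratios (z−y)/z: 0.5090, 0.1799; sum = 0.688946.
The income-gap ratio divides by q (the poor only): 0.688946 / 2 = 0.3445.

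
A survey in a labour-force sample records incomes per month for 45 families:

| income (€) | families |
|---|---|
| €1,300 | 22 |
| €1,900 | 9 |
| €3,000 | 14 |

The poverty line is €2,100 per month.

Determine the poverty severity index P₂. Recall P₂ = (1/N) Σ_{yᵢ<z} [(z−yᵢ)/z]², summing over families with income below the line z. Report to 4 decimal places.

0.0728

Incomes under z: 22×€1,300, 9×€1,900 (q = 31 of N = 45).
Normalized shortfalls: (2100−1300)/2100 = 0.3810 (×22); (2100−1900)/2100 = 0.0952 (×9).
Squared: 0.1451 (×22); 0.0091 (×9).
Sum = 3.274376; P₂ = 3.274376 / 45 = 0.0728.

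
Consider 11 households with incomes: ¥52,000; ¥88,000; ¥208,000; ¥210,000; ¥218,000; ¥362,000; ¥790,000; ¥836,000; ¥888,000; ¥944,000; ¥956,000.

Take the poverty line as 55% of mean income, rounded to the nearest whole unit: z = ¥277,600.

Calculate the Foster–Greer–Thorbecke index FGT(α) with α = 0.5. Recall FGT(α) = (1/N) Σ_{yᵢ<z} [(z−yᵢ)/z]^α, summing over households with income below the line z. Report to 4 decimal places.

Incomes under z: ¥52,000, ¥88,000, ¥208,000, ¥210,000, ¥218,000 (q = 5 of N = 11).
Relative gaps: (277600−52000)/277600 = 0.8127; (277600−88000)/277600 = 0.6830; (277600−208000)/277600 = 0.2507; (277600−210000)/277600 = 0.2435; (277600−218000)/277600 = 0.2147.
Raised to α = 0.5: 0.90149; 0.82644; 0.50072; 0.49347; 0.46335.
Sum = 3.185472; FGT(0.5) = 3.185472 / 11 = 0.2896.

0.2896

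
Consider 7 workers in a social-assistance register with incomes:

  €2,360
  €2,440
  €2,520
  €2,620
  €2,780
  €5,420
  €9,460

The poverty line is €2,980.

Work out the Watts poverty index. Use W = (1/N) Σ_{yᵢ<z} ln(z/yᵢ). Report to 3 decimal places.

Below z: €2,360, €2,440, €2,520, €2,620, €2,780 (q = 5 of N = 7).
Log gaps: ln(2980/2360) = 0.2333; ln(2980/2440) = 0.1999; ln(2980/2520) = 0.1677; ln(2980/2620) = 0.1287; ln(2980/2780) = 0.0695.
W = 0.799073 / 7 = 0.114.

0.114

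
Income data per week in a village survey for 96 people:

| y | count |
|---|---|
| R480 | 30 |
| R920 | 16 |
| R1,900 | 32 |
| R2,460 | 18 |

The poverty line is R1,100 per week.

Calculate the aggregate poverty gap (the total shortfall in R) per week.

Poor units: 30×R480, 16×R920 (q = 46 of N = 96).
Individual gaps: 30×(1100−480) = 18600; 16×(1100−920) = 2880.
Aggregate gap = R21,480.

R21,480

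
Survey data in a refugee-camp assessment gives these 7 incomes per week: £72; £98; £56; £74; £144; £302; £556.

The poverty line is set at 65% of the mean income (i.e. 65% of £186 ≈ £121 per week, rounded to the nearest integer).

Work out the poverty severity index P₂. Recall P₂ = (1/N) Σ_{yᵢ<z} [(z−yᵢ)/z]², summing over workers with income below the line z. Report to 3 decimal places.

Poor units: £56, £72, £74, £98 (q = 4 of N = 7).
Normalized shortfalls: (121−56)/121 = 0.5372; (121−72)/121 = 0.4050; (121−74)/121 = 0.3884; (121−98)/121 = 0.1901.
Squared: 0.2886; 0.1640; 0.1509; 0.0361.
Sum = 0.639574; P₂ = 0.639574 / 7 = 0.091.

0.091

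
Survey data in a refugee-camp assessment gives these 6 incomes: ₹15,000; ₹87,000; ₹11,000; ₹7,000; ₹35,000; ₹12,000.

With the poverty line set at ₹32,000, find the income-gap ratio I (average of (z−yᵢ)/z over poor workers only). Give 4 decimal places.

0.6484

Poor units: ₹7,000, ₹11,000, ₹12,000, ₹15,000 (q = 4 of N = 6).
Relative gaps: 0.7812, 0.6562, 0.6250, 0.5312; sum = 2.593750.
The income-gap ratio divides by q (the poor only): 2.593750 / 4 = 0.6484.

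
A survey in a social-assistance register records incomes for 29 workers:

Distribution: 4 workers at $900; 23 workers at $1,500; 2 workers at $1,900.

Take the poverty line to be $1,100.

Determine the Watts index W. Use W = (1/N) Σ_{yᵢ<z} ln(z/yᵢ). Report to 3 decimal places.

Below the line: 4×$900 (q = 4 of N = 29).
ln(z/y) terms: ln(1100/900) = 0.2007 (×4).
W = 0.802683 / 29 = 0.028.

0.028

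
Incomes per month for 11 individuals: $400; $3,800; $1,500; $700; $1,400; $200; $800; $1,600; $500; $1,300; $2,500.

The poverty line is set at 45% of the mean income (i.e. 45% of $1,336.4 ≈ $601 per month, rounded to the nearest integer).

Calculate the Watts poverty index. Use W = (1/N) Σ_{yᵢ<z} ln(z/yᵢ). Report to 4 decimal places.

0.1538

Poor units: $200, $400, $500 (q = 3 of N = 11).
Log gaps: ln(601/200) = 1.1003; ln(601/400) = 0.4071; ln(601/500) = 0.1840.
W = 1.691395 / 11 = 0.1538.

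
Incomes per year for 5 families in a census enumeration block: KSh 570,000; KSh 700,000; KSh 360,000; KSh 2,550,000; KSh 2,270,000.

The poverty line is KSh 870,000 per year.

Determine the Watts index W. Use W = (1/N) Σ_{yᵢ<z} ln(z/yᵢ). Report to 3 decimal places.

Incomes under z: KSh 360,000, KSh 570,000, KSh 700,000 (q = 3 of N = 5).
ln(z/y) terms: ln(870000/360000) = 0.8824; ln(870000/570000) = 0.4229; ln(870000/700000) = 0.2174.
W = 1.522659 / 5 = 0.305.

0.305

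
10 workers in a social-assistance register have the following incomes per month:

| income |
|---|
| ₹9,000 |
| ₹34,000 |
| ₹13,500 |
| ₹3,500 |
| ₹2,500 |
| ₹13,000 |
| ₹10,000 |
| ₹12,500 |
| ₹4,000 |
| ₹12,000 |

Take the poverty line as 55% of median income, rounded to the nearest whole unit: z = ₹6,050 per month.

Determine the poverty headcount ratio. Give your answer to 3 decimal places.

0.300

3 of the 10 workers have income below ₹6,050.
H = 3/10 = 0.300.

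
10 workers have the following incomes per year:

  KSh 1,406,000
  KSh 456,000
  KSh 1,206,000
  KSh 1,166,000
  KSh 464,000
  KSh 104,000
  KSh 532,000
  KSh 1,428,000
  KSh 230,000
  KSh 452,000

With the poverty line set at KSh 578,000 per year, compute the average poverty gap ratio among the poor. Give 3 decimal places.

Poor units: KSh 104,000, KSh 230,000, KSh 452,000, KSh 456,000, KSh 464,000, KSh 532,000 (q = 6 of N = 10).
Shortfall ratios (z−y)/z: 0.8201, 0.6021, 0.2180, 0.2111, 0.1972, 0.0796; sum = 2.128028.
I averages over the q = 6 poor units only: 2.128028 / 6 = 0.355.

0.355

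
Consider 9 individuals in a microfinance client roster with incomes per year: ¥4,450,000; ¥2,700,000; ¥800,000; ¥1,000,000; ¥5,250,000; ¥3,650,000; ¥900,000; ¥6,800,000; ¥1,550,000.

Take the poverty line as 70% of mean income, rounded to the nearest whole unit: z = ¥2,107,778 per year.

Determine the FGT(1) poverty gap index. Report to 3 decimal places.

Incomes under z: ¥800,000, ¥900,000, ¥1,000,000, ¥1,550,000 (q = 4 of N = 9).
Gap ratios (z−y)/z: (2107778−800000)/2107778 = 0.6205; (2107778−900000)/2107778 = 0.5730; (2107778−1000000)/2107778 = 0.5256; (2107778−1550000)/2107778 = 0.2646.
Sum of shortfalls = 1.983659; P₁ averages over all N: 1.983659 / 9 = 0.220.

0.220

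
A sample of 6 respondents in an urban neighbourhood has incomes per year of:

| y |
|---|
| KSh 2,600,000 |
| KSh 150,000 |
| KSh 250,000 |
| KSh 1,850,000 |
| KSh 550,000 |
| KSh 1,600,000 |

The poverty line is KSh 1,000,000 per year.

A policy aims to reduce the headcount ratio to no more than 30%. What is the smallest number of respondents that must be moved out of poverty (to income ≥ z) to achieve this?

2

3 of the 6 respondents are poor, so H = 3/6 = 0.500.
A headcount ratio of at most 30% allows at most ⌊0.30 × 6⌋ = 1 poor respondents.
So at least 3 − 1 = 2 must be lifted.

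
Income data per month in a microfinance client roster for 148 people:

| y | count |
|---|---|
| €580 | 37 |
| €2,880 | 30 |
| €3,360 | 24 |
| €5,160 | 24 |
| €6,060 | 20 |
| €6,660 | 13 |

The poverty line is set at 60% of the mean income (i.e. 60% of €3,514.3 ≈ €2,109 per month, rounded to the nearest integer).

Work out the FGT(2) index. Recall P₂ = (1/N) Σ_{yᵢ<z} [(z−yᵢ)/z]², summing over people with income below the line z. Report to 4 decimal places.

0.1314

Below the line: 37×€580 (q = 37 of N = 148).
Relative gaps: (2109−580)/2109 = 0.7250 (×37).
Squared: 0.5256 (×37).
Sum = 19.447489; P₂ = 19.447489 / 148 = 0.1314.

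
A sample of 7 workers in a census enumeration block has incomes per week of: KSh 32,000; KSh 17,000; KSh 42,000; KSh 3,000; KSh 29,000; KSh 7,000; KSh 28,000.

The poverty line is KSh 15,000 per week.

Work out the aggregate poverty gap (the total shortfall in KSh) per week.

KSh 20,000

Poor units: KSh 3,000, KSh 7,000 (q = 2 of N = 7).
Individual gaps: 15000−3000 = 12000; 15000−7000 = 8000.
Aggregate gap = KSh 20,000.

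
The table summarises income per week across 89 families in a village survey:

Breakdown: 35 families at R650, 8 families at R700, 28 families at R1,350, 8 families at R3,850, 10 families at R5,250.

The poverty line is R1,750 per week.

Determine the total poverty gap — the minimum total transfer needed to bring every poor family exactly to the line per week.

R58,100

Below the line: 35×R650, 8×R700, 28×R1,350 (q = 71 of N = 89).
Individual gaps: 35×(1750−650) = 38500; 8×(1750−700) = 8400; 28×(1750−1350) = 11200.
Aggregate gap = R58,100.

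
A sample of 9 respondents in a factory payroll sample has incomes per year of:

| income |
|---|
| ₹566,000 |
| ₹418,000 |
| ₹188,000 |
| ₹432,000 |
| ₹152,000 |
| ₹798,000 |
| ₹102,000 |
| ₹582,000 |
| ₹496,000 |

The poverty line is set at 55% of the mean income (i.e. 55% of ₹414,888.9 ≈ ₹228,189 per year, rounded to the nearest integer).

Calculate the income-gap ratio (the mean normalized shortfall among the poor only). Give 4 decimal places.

Below the line: ₹102,000, ₹152,000, ₹188,000 (q = 3 of N = 9).
Relative gaps: 0.5530, 0.3339, 0.1761; sum = 1.063009.
The income-gap ratio divides by q (the poor only): 1.063009 / 3 = 0.3543.

0.3543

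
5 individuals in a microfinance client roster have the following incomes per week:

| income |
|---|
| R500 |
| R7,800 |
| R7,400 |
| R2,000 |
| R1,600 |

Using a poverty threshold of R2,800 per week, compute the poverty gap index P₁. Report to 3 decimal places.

Below the line: R500, R1,600, R2,000 (q = 3 of N = 5).
Gap ratios (z−y)/z: (2800−500)/2800 = 0.8214; (2800−1600)/2800 = 0.4286; (2800−2000)/2800 = 0.2857.
Sum of shortfalls = 1.535714; P₁ averages over all N: 1.535714 / 5 = 0.307.

0.307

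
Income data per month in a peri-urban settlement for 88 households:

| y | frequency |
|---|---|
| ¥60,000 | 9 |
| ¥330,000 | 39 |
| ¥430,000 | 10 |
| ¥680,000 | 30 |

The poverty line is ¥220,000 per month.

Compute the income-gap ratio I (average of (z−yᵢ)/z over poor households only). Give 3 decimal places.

Poor units: 9×¥60,000 (q = 9 of N = 88).
Shortfall ratios (z−y)/z: 0.7273 (×9); sum = 6.545455.
I averages over the q = 9 poor units only: 6.545455 / 9 = 0.727.

0.727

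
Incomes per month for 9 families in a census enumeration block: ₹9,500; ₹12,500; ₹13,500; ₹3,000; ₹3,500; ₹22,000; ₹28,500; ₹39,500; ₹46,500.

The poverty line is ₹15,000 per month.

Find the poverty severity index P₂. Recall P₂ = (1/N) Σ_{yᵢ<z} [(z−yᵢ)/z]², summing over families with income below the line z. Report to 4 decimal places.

Below z: ₹3,000, ₹3,500, ₹9,500, ₹12,500, ₹13,500 (q = 5 of N = 9).
Normalized shortfalls: (15000−3000)/15000 = 0.8000; (15000−3500)/15000 = 0.7667; (15000−9500)/15000 = 0.3667; (15000−12500)/15000 = 0.1667; (15000−13500)/15000 = 0.1000.
Squared: 0.6400; 0.5878; 0.1344; 0.0278; 0.0100.
Sum = 1.400000; P₂ = 1.400000 / 9 = 0.1556.

0.1556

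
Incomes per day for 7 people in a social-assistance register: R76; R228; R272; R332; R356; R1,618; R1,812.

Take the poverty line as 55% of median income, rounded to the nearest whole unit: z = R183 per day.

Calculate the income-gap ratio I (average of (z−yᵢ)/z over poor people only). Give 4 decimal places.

Incomes under z: R76 (q = 1 of N = 7).
Shortfall ratios (z−y)/z: 0.5847; sum = 0.584699.
I averages over the q = 1 poor units only: 0.584699 / 1 = 0.5847.

0.5847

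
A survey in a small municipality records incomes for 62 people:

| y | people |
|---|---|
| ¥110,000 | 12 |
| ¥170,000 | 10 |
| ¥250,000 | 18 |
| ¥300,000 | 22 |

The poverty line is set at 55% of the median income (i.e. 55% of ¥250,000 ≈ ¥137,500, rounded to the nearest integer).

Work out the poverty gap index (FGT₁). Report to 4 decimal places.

0.0387

Below z: 12×¥110,000 (q = 12 of N = 62).
Normalized shortfalls: (137500−110000)/137500 = 0.2000 (×12).
Σ = 2.400000. Dividing by the full population N = 62 gives P₁ = 0.0387.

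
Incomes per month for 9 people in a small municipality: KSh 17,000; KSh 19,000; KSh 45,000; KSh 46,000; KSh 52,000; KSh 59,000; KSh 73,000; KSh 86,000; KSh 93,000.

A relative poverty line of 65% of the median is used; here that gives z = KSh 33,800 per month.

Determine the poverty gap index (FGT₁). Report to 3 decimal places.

Incomes under z: KSh 17,000, KSh 19,000 (q = 2 of N = 9).
Relative gaps: (33800−17000)/33800 = 0.4970; (33800−19000)/33800 = 0.4379.
Σ = 0.934911. Dividing by the full population N = 9 gives P₁ = 0.104.

0.104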